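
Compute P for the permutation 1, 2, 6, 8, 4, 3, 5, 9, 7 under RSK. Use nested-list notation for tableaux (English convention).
P = [[1, 2, 3, 5, 7], [4, 8, 9], [6]]

Insert 1: appended to row 1. P = [[1]].
Insert 2: appended to row 1. P = [[1, 2]].
Insert 6: appended to row 1. P = [[1, 2, 6]].
Insert 8: appended to row 1. P = [[1, 2, 6, 8]].
Insert 4: 4 bumps 6 from row 1; 6 starts row 2. P = [[1, 2, 4, 8], [6]].
Insert 3: 3 bumps 4 from row 1; 4 bumps 6 from row 2; 6 starts row 3. P = [[1, 2, 3, 8], [4], [6]].
Insert 5: 5 bumps 8 from row 1; 8 appends to row 2. P = [[1, 2, 3, 5], [4, 8], [6]].
Insert 9: appended to row 1. P = [[1, 2, 3, 5, 9], [4, 8], [6]].
Insert 7: 7 bumps 9 from row 1; 9 appends to row 2. P = [[1, 2, 3, 5, 7], [4, 8, 9], [6]].

So P = [[1, 2, 3, 5, 7], [4, 8, 9], [6]].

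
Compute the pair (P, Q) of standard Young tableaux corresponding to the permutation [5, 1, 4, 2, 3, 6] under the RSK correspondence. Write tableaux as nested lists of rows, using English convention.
Insert each entry of the permutation into P by Schensted row insertion, recording in Q the position of each new cell.

After inserting 5: P = [[5]].
After inserting 1: P = [[1], [5]].
After inserting 4: P = [[1, 4], [5]].
After inserting 2: P = [[1, 2], [4], [5]].
After inserting 3: P = [[1, 2, 3], [4], [5]].
After inserting 6: P = [[1, 2, 3, 6], [4], [5]].

So P = [[1, 2, 3, 6], [4], [5]], Q = [[1, 3, 5, 6], [2], [4]].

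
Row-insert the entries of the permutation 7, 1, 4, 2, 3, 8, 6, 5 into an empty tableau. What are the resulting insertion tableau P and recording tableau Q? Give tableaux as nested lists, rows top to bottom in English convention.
Insert each entry of the permutation into P by Schensted row insertion, recording in Q the position of each new cell.

Insert 7: appended to row 1. P = [[7]].
Insert 1: 1 bumps 7 from row 1; 7 starts row 2. P = [[1], [7]].
Insert 4: appended to row 1. P = [[1, 4], [7]].
Insert 2: 2 bumps 4 from row 1; 4 bumps 7 from row 2; 7 starts row 3. P = [[1, 2], [4], [7]].
Insert 3: appended to row 1. P = [[1, 2, 3], [4], [7]].
Insert 8: appended to row 1. P = [[1, 2, 3, 8], [4], [7]].
Insert 6: 6 bumps 8 from row 1; 8 appends to row 2. P = [[1, 2, 3, 6], [4, 8], [7]].
Insert 5: 5 bumps 6 from row 1; 6 bumps 8 from row 2; 8 appends to row 3. P = [[1, 2, 3, 5], [4, 6], [7, 8]].

So P = [[1, 2, 3, 5], [4, 6], [7, 8]], Q = [[1, 3, 5, 6], [2, 7], [4, 8]].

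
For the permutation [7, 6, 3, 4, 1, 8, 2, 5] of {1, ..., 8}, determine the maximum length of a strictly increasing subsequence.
3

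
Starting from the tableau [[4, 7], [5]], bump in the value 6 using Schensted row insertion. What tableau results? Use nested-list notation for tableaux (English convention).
In row 1, 6 replaces 7 (the leftmost entry greater than 6); 7 is bumped to row 2. 7 is appended to row 2. The new tableau is [[4, 6], [5, 7]].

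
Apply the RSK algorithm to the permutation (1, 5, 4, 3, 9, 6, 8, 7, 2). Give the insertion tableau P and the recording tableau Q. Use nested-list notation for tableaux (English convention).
P = [[1, 2, 6, 7], [3, 8], [4, 9], [5]], Q = [[1, 2, 5, 7], [3, 6], [4, 8], [9]]

Insert each entry of the permutation into P by Schensted row insertion, recording in Q the position of each new cell.

Insert 1: appended to row 1. P = [[1]].
Insert 5: appended to row 1. P = [[1, 5]].
Insert 4: 4 bumps 5 from row 1; 5 starts row 2. P = [[1, 4], [5]].
Insert 3: 3 bumps 4 from row 1; 4 bumps 5 from row 2; 5 starts row 3. P = [[1, 3], [4], [5]].
Insert 9: appended to row 1. P = [[1, 3, 9], [4], [5]].
Insert 6: 6 bumps 9 from row 1; 9 appends to row 2. P = [[1, 3, 6], [4, 9], [5]].
Insert 8: appended to row 1. P = [[1, 3, 6, 8], [4, 9], [5]].
Insert 7: 7 bumps 8 from row 1; 8 bumps 9 from row 2; 9 appends to row 3. P = [[1, 3, 6, 7], [4, 8], [5, 9]].
Insert 2: 2 bumps 3 from row 1; 3 bumps 4 from row 2; 4 bumps 5 from row 3; 5 starts row 4. P = [[1, 2, 6, 7], [3, 8], [4, 9], [5]].

So P = [[1, 2, 6, 7], [3, 8], [4, 9], [5]], Q = [[1, 2, 5, 7], [3, 6], [4, 8], [9]].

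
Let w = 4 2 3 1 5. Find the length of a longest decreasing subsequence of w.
3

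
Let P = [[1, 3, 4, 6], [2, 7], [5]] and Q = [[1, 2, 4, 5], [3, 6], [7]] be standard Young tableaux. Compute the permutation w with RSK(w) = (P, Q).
Reverse the RSK construction: for i from n down to 1, find the cell of Q containing i, remove the entry at that cell from P, and reverse-bump it up through P; the value ejected from row 1 is w(i).

Step i=7: Q has 7 at row 3, column 1; remove 5 from row 3 of P and reverse-bump: 5 enters row 2 and ejects 2; 2 enters row 1 and ejects 1. So w(7) = 1. P is now [[2, 3, 4, 6], [5, 7]].
Step i=6: Q has 6 at row 2, column 2; remove 7 from row 2 of P and reverse-bump: 7 enters row 1 and ejects 6. So w(6) = 6. P is now [[2, 3, 4, 7], [5]].
Step i=5: Q has 5 at row 1, column 4; remove that cell from P, ejecting 7. So w(5) = 7. P is now [[2, 3, 4], [5]].
Step i=4: Q has 4 at row 1, column 3; remove that cell from P, ejecting 4. So w(4) = 4. P is now [[2, 3], [5]].
Step i=3: Q has 3 at row 2, column 1; remove 5 from row 2 of P and reverse-bump: 5 enters row 1 and ejects 3. So w(3) = 3. P is now [[2, 5]].
Step i=2: Q has 2 at row 1, column 2; remove that cell from P, ejecting 5. So w(2) = 5. P is now [[2]].
Step i=1: Q has 1 at row 1, column 1; remove that cell from P, ejecting 2. So w(1) = 2. P is now [].

So w = 2 5 3 4 7 6 1.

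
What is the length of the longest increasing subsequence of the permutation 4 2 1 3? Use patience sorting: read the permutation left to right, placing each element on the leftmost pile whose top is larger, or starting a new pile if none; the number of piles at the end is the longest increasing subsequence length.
4: new pile. tops = [4]
2: onto pile 1 (replacing 4). tops = [2]
1: onto pile 1 (replacing 2). tops = [1]
3: new pile. tops = [1, 3]

2 piles, so the longest increasing subsequence has length 2.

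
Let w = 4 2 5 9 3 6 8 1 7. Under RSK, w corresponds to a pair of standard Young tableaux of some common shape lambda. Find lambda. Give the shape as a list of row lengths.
[4, 3, 2]

Row-insert each entry into an empty tableau.

After inserting 4: P = [[4]].
After inserting 2: P = [[2], [4]].
After inserting 5: P = [[2, 5], [4]].
After inserting 9: P = [[2, 5, 9], [4]].
After inserting 3: P = [[2, 3, 9], [4, 5]].
After inserting 6: P = [[2, 3, 6], [4, 5, 9]].
After inserting 8: P = [[2, 3, 6, 8], [4, 5, 9]].
After inserting 1: P = [[1, 3, 6, 8], [2, 5, 9], [4]].
After inserting 7: P = [[1, 3, 6, 7], [2, 5, 8], [4, 9]].

The final insertion tableau P = [[1, 3, 6, 7], [2, 5, 8], [4, 9]] has shape [4, 3, 2].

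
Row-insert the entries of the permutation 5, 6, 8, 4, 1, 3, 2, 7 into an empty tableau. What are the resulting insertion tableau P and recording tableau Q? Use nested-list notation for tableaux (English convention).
P = [[1, 2, 7], [3, 6, 8], [4], [5]], Q = [[1, 2, 3], [4, 6, 8], [5], [7]]

Insert each entry of the permutation into P by Schensted row insertion, recording in Q the position of each new cell.

After inserting 5: P = [[5]].
After inserting 6: P = [[5, 6]].
After inserting 8: P = [[5, 6, 8]].
After inserting 4: P = [[4, 6, 8], [5]].
After inserting 1: P = [[1, 6, 8], [4], [5]].
After inserting 3: P = [[1, 3, 8], [4, 6], [5]].
After inserting 2: P = [[1, 2, 8], [3, 6], [4], [5]].
After inserting 7: P = [[1, 2, 7], [3, 6, 8], [4], [5]].

So P = [[1, 2, 7], [3, 6, 8], [4], [5]], Q = [[1, 2, 3], [4, 6, 8], [5], [7]].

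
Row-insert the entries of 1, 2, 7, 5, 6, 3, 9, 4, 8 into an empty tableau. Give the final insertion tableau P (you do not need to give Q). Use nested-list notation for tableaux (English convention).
Insert 1: appended to row 1. P = [[1]].
Insert 2: appended to row 1. P = [[1, 2]].
Insert 7: appended to row 1. P = [[1, 2, 7]].
Insert 5: 5 bumps 7 from row 1; 7 starts row 2. P = [[1, 2, 5], [7]].
Insert 6: appended to row 1. P = [[1, 2, 5, 6], [7]].
Insert 3: 3 bumps 5 from row 1; 5 bumps 7 from row 2; 7 starts row 3. P = [[1, 2, 3, 6], [5], [7]].
Insert 9: appended to row 1. P = [[1, 2, 3, 6, 9], [5], [7]].
Insert 4: 4 bumps 6 from row 1; 6 appends to row 2. P = [[1, 2, 3, 4, 9], [5, 6], [7]].
Insert 8: 8 bumps 9 from row 1; 9 appends to row 2. P = [[1, 2, 3, 4, 8], [5, 6, 9], [7]].

So P = [[1, 2, 3, 4, 8], [5, 6, 9], [7]].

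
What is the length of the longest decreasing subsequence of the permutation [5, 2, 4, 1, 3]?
3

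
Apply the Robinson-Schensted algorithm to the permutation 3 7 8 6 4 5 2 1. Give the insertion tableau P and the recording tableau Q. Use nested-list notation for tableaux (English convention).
Insert each entry of the permutation into P by Schensted row insertion, recording in Q the position of each new cell.

Insert 3: appended to row 1. P = [[3]], Q = [[1]].
Insert 7: appended to row 1. P = [[3, 7]], Q = [[1, 2]].
Insert 8: appended to row 1. P = [[3, 7, 8]], Q = [[1, 2, 3]].
Insert 6: 6 bumps 7 from row 1; 7 starts row 2. P = [[3, 6, 8], [7]], Q = [[1, 2, 3], [4]].
Insert 4: 4 bumps 6 from row 1; 6 bumps 7 from row 2; 7 starts row 3. P = [[3, 4, 8], [6], [7]], Q = [[1, 2, 3], [4], [5]].
Insert 5: 5 bumps 8 from row 1; 8 appends to row 2. P = [[3, 4, 5], [6, 8], [7]], Q = [[1, 2, 3], [4, 6], [5]].
Insert 2: 2 bumps 3 from row 1; 3 bumps 6 from row 2; 6 bumps 7 from row 3; 7 starts row 4. P = [[2, 4, 5], [3, 8], [6], [7]], Q = [[1, 2, 3], [4, 6], [5], [7]].
Insert 1: 1 bumps 2 from row 1; 2 bumps 3 from row 2; 3 bumps 6 from row 3; 6 bumps 7 from row 4; 7 starts row 5. P = [[1, 4, 5], [2, 8], [3], [6], [7]], Q = [[1, 2, 3], [4, 6], [5], [7], [8]].

So P = [[1, 4, 5], [2, 8], [3], [6], [7]], Q = [[1, 2, 3], [4, 6], [5], [7], [8]].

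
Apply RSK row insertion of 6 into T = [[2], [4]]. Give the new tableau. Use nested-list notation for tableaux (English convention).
[[2, 6], [4]]

6 is larger than every entry of row 1, so it is appended to row 1. The new tableau is [[2, 6], [4]].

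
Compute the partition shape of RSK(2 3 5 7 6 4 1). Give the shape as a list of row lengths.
Row-insert each entry into an empty tableau.

After inserting 2: P = [[2]].
After inserting 3: P = [[2, 3]].
After inserting 5: P = [[2, 3, 5]].
After inserting 7: P = [[2, 3, 5, 7]].
After inserting 6: P = [[2, 3, 5, 6], [7]].
After inserting 4: P = [[2, 3, 4, 6], [5], [7]].
After inserting 1: P = [[1, 3, 4, 6], [2], [5], [7]].

The final insertion tableau P = [[1, 3, 4, 6], [2], [5], [7]] has shape [4, 1, 1, 1].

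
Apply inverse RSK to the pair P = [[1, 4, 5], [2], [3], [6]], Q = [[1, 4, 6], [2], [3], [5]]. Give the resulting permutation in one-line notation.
6 3 2 4 1 5

Reverse the RSK construction: for i from n down to 1, find the cell of Q containing i, remove the entry at that cell from P, and reverse-bump it up through P; the value ejected from row 1 is w(i).

Step i=6: Q has 6 at row 1, column 3; remove that cell from P, ejecting 5. So w(6) = 5. P is now [[1, 4], [2], [3], [6]].
Step i=5: Q has 5 at row 4, column 1; remove 6 from row 4 of P and reverse-bump: 6 enters row 3 and ejects 3; 3 enters row 2 and ejects 2; 2 enters row 1 and ejects 1. So w(5) = 1. P is now [[2, 4], [3], [6]].
Step i=4: Q has 4 at row 1, column 2; remove that cell from P, ejecting 4. So w(4) = 4. P is now [[2], [3], [6]].
Step i=3: Q has 3 at row 3, column 1; remove 6 from row 3 of P and reverse-bump: 6 enters row 2 and ejects 3; 3 enters row 1 and ejects 2. So w(3) = 2. P is now [[3], [6]].
Step i=2: Q has 2 at row 2, column 1; remove 6 from row 2 of P and reverse-bump: 6 enters row 1 and ejects 3. So w(2) = 3. P is now [[6]].
Step i=1: Q has 1 at row 1, column 1; remove that cell from P, ejecting 6. So w(1) = 6. P is now [].

So w = 6 3 2 4 1 5.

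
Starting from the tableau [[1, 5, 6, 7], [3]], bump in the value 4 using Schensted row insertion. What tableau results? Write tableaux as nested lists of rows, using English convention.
In row 1, 4 replaces 5 (the leftmost entry greater than 4); 5 is bumped to row 2. 5 is appended to row 2. The new tableau is [[1, 4, 6, 7], [3, 5]].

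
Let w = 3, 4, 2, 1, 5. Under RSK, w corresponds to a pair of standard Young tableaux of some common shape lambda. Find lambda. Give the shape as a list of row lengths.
[3, 1, 1]

Row-insert each entry into an empty tableau.

After inserting 3: P = [[3]].
After inserting 4: P = [[3, 4]].
After inserting 2: P = [[2, 4], [3]].
After inserting 1: P = [[1, 4], [2], [3]].
After inserting 5: P = [[1, 4, 5], [2], [3]].

The final insertion tableau P = [[1, 4, 5], [2], [3]] has shape [3, 1, 1].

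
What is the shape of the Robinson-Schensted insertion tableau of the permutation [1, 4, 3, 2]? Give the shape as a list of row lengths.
[2, 1, 1]

Row-insert each entry into an empty tableau.

After inserting 1: P = [[1]].
After inserting 4: P = [[1, 4]].
After inserting 3: P = [[1, 3], [4]].
After inserting 2: P = [[1, 2], [3], [4]].

The final insertion tableau P = [[1, 2], [3], [4]] has shape [2, 1, 1].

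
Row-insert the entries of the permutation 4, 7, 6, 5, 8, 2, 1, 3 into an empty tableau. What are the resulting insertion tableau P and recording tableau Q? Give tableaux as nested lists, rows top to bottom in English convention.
P = [[1, 3, 8], [2, 5], [4], [6], [7]], Q = [[1, 2, 5], [3, 8], [4], [6], [7]]

Insert each entry of the permutation into P by Schensted row insertion, recording in Q the position of each new cell.

Insert 4: appended to row 1. P = [[4]].
Insert 7: appended to row 1. P = [[4, 7]].
Insert 6: 6 bumps 7 from row 1; 7 starts row 2. P = [[4, 6], [7]].
Insert 5: 5 bumps 6 from row 1; 6 bumps 7 from row 2; 7 starts row 3. P = [[4, 5], [6], [7]].
Insert 8: appended to row 1. P = [[4, 5, 8], [6], [7]].
Insert 2: 2 bumps 4 from row 1; 4 bumps 6 from row 2; 6 bumps 7 from row 3; 7 starts row 4. P = [[2, 5, 8], [4], [6], [7]].
Insert 1: 1 bumps 2 from row 1; 2 bumps 4 from row 2; 4 bumps 6 from row 3; 6 bumps 7 from row 4; 7 starts row 5. P = [[1, 5, 8], [2], [4], [6], [7]].
Insert 3: 3 bumps 5 from row 1; 5 appends to row 2. P = [[1, 3, 8], [2, 5], [4], [6], [7]].

So P = [[1, 3, 8], [2, 5], [4], [6], [7]], Q = [[1, 2, 5], [3, 8], [4], [6], [7]].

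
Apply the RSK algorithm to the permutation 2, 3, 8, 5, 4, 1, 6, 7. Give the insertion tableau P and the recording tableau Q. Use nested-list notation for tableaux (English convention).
P = [[1, 3, 4, 6, 7], [2], [5], [8]], Q = [[1, 2, 3, 7, 8], [4], [5], [6]]

Insert each entry of the permutation into P by Schensted row insertion, recording in Q the position of each new cell.

Insert 2: appended to row 1. P = [[2]].
Insert 3: appended to row 1. P = [[2, 3]].
Insert 8: appended to row 1. P = [[2, 3, 8]].
Insert 5: 5 bumps 8 from row 1; 8 starts row 2. P = [[2, 3, 5], [8]].
Insert 4: 4 bumps 5 from row 1; 5 bumps 8 from row 2; 8 starts row 3. P = [[2, 3, 4], [5], [8]].
Insert 1: 1 bumps 2 from row 1; 2 bumps 5 from row 2; 5 bumps 8 from row 3; 8 starts row 4. P = [[1, 3, 4], [2], [5], [8]].
Insert 6: appended to row 1. P = [[1, 3, 4, 6], [2], [5], [8]].
Insert 7: appended to row 1. P = [[1, 3, 4, 6, 7], [2], [5], [8]].

So P = [[1, 3, 4, 6, 7], [2], [5], [8]], Q = [[1, 2, 3, 7, 8], [4], [5], [6]].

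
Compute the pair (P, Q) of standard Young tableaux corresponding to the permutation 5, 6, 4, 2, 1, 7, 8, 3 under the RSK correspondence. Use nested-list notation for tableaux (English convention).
Insert each entry of the permutation into P by Schensted row insertion, recording in Q the position of each new cell.

After inserting 5: P = [[5]].
After inserting 6: P = [[5, 6]].
After inserting 4: P = [[4, 6], [5]].
After inserting 2: P = [[2, 6], [4], [5]].
After inserting 1: P = [[1, 6], [2], [4], [5]].
After inserting 7: P = [[1, 6, 7], [2], [4], [5]].
After inserting 8: P = [[1, 6, 7, 8], [2], [4], [5]].
After inserting 3: P = [[1, 3, 7, 8], [2, 6], [4], [5]].

So P = [[1, 3, 7, 8], [2, 6], [4], [5]], Q = [[1, 2, 6, 7], [3, 8], [4], [5]].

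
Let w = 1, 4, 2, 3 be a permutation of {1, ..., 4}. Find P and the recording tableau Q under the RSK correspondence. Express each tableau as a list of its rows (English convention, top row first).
Insert each entry of the permutation into P by Schensted row insertion, recording in Q the position of each new cell.

Insert 1: appended to row 1. P = [[1]].
Insert 4: appended to row 1. P = [[1, 4]].
Insert 2: 2 bumps 4 from row 1; 4 starts row 2. P = [[1, 2], [4]].
Insert 3: appended to row 1. P = [[1, 2, 3], [4]].

So P = [[1, 2, 3], [4]], Q = [[1, 2, 4], [3]].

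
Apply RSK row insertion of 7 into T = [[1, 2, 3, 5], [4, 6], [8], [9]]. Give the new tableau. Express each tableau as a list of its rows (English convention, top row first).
7 is larger than every entry of row 1, so it is appended to row 1. The new tableau is [[1, 2, 3, 5, 7], [4, 6], [8], [9]].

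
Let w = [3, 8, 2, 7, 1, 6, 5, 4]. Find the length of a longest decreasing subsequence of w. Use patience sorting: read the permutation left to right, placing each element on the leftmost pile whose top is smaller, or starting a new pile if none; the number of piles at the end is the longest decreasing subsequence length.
5

3: new pile. tops = [3]
8: onto pile 1 (replacing 3). tops = [8]
2: new pile. tops = [8, 2]
7: onto pile 2 (replacing 2). tops = [8, 7]
1: new pile. tops = [8, 7, 1]
6: onto pile 3 (replacing 1). tops = [8, 7, 6]
5: new pile. tops = [8, 7, 6, 5]
4: new pile. tops = [8, 7, 6, 5, 4]

5 piles, so the longest decreasing subsequence has length 5.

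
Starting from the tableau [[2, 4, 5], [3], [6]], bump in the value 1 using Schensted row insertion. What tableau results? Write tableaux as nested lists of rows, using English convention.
[[1, 4, 5], [2], [3], [6]]

In row 1, 1 replaces 2 (the leftmost entry greater than 1); 2 is bumped to row 2. In row 2, 2 replaces 3 (the leftmost entry greater than 2); 3 is bumped to row 3. In row 3, 3 replaces 6 (the leftmost entry greater than 3); 6 is bumped to row 4. 6 starts a new row 4. The new tableau is [[1, 4, 5], [2], [3], [6]].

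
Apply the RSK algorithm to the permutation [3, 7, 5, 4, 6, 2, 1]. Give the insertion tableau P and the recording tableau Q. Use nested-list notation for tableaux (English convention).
P = [[1, 4, 6], [2], [3], [5], [7]], Q = [[1, 2, 5], [3], [4], [6], [7]]

Insert each entry of the permutation into P by Schensted row insertion, recording in Q the position of each new cell.

Insert 3: appended to row 1. P = [[3]].
Insert 7: appended to row 1. P = [[3, 7]].
Insert 5: 5 bumps 7 from row 1; 7 starts row 2. P = [[3, 5], [7]].
Insert 4: 4 bumps 5 from row 1; 5 bumps 7 from row 2; 7 starts row 3. P = [[3, 4], [5], [7]].
Insert 6: appended to row 1. P = [[3, 4, 6], [5], [7]].
Insert 2: 2 bumps 3 from row 1; 3 bumps 5 from row 2; 5 bumps 7 from row 3; 7 starts row 4. P = [[2, 4, 6], [3], [5], [7]].
Insert 1: 1 bumps 2 from row 1; 2 bumps 3 from row 2; 3 bumps 5 from row 3; 5 bumps 7 from row 4; 7 starts row 5. P = [[1, 4, 6], [2], [3], [5], [7]].

So P = [[1, 4, 6], [2], [3], [5], [7]], Q = [[1, 2, 5], [3], [4], [6], [7]].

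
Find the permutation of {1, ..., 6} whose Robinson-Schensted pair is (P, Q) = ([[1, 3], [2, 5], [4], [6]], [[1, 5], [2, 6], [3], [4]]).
Reverse the RSK construction: for i from n down to 1, find the cell of Q containing i, remove the entry at that cell from P, and reverse-bump it up through P; the value ejected from row 1 is w(i).

Step i=6: Q has 6 at row 2, column 2; remove 5 from row 2 of P and reverse-bump: 5 enters row 1 and ejects 3. So w(6) = 3. P is now [[1, 5], [2], [4], [6]].
Step i=5: Q has 5 at row 1, column 2; remove that cell from P, ejecting 5. So w(5) = 5. P is now [[1], [2], [4], [6]].
Step i=4: Q has 4 at row 4, column 1; remove 6 from row 4 of P and reverse-bump: 6 enters row 3 and ejects 4; 4 enters row 2 and ejects 2; 2 enters row 1 and ejects 1. So w(4) = 1. P is now [[2], [4], [6]].
Step i=3: Q has 3 at row 3, column 1; remove 6 from row 3 of P and reverse-bump: 6 enters row 2 and ejects 4; 4 enters row 1 and ejects 2. So w(3) = 2. P is now [[4], [6]].
Step i=2: Q has 2 at row 2, column 1; remove 6 from row 2 of P and reverse-bump: 6 enters row 1 and ejects 4. So w(2) = 4. P is now [[6]].
Step i=1: Q has 1 at row 1, column 1; remove that cell from P, ejecting 6. So w(1) = 6. P is now [].

So w = 6 4 2 1 5 3.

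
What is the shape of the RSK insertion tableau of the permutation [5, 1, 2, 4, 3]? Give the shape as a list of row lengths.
[3, 1, 1]

Row-insert each entry into an empty tableau.

After inserting 5: P = [[5]].
After inserting 1: P = [[1], [5]].
After inserting 2: P = [[1, 2], [5]].
After inserting 4: P = [[1, 2, 4], [5]].
After inserting 3: P = [[1, 2, 3], [4], [5]].

The final insertion tableau P = [[1, 2, 3], [4], [5]] has shape [3, 1, 1].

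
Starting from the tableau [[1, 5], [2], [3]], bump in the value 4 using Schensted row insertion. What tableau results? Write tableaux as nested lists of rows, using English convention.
[[1, 4], [2, 5], [3]]

In row 1, 4 replaces 5 (the leftmost entry greater than 4); 5 is bumped to row 2. 5 is appended to row 2. The new tableau is [[1, 4], [2, 5], [3]].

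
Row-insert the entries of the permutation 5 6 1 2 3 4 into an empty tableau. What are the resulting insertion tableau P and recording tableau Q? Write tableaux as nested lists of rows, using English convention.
Insert each entry of the permutation into P by Schensted row insertion, recording in Q the position of each new cell.

Insert 5: appended to row 1. P = [[5]].
Insert 6: appended to row 1. P = [[5, 6]].
Insert 1: 1 bumps 5 from row 1; 5 starts row 2. P = [[1, 6], [5]].
Insert 2: 2 bumps 6 from row 1; 6 appends to row 2. P = [[1, 2], [5, 6]].
Insert 3: appended to row 1. P = [[1, 2, 3], [5, 6]].
Insert 4: appended to row 1. P = [[1, 2, 3, 4], [5, 6]].

So P = [[1, 2, 3, 4], [5, 6]], Q = [[1, 2, 5, 6], [3, 4]].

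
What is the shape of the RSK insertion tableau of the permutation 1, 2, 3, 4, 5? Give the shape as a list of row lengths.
[5]

Row-insert each entry into an empty tableau.

After inserting 1: P = [[1]].
After inserting 2: P = [[1, 2]].
After inserting 3: P = [[1, 2, 3]].
After inserting 4: P = [[1, 2, 3, 4]].
After inserting 5: P = [[1, 2, 3, 4, 5]].

The final insertion tableau P = [[1, 2, 3, 4, 5]] has shape [5].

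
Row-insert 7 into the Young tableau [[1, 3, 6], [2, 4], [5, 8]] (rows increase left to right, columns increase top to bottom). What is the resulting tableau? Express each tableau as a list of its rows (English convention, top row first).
7 is larger than every entry of row 1, so it is appended to row 1. The new tableau is [[1, 3, 6, 7], [2, 4], [5, 8]].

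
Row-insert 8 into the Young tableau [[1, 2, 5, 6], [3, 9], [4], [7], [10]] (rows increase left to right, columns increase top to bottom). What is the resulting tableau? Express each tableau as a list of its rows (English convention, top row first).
8 is larger than every entry of row 1, so it is appended to row 1. The new tableau is [[1, 2, 5, 6, 8], [3, 9], [4], [7], [10]].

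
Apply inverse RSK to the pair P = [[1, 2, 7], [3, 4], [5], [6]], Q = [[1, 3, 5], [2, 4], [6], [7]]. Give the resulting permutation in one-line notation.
3 1 6 5 7 4 2

Reverse RSK: for i = n, n-1, ..., 1, locate i in Q, remove the corresponding corner cell from P, and reverse-bump its entry up through P; the value ejected from row 1 is w(i).

So w = 3 1 6 5 7 4 2.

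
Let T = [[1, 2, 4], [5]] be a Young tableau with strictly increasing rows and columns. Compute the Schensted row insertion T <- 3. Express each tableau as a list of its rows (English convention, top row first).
In row 1, 3 replaces 4 (the leftmost entry greater than 3); 4 is bumped to row 2. In row 2, 4 replaces 5 (the leftmost entry greater than 4); 5 is bumped to row 3. 5 starts a new row 3. The new tableau is [[1, 2, 3], [4], [5]].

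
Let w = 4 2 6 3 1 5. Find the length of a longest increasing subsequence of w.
3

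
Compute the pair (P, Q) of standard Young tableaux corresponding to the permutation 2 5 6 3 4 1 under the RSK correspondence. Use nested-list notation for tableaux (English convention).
Insert each entry of the permutation into P by Schensted row insertion, recording in Q the position of each new cell.

Insert 2: appended to row 1. P = [[2]], Q = [[1]].
Insert 5: appended to row 1. P = [[2, 5]], Q = [[1, 2]].
Insert 6: appended to row 1. P = [[2, 5, 6]], Q = [[1, 2, 3]].
Insert 3: 3 bumps 5 from row 1; 5 starts row 2. P = [[2, 3, 6], [5]], Q = [[1, 2, 3], [4]].
Insert 4: 4 bumps 6 from row 1; 6 appends to row 2. P = [[2, 3, 4], [5, 6]], Q = [[1, 2, 3], [4, 5]].
Insert 1: 1 bumps 2 from row 1; 2 bumps 5 from row 2; 5 starts row 3. P = [[1, 3, 4], [2, 6], [5]], Q = [[1, 2, 3], [4, 5], [6]].

So P = [[1, 3, 4], [2, 6], [5]], Q = [[1, 2, 3], [4, 5], [6]].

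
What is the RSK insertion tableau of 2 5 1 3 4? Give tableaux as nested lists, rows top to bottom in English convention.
P = [[1, 3, 4], [2, 5]]

Insert 2: appended to row 1. P = [[2]].
Insert 5: appended to row 1. P = [[2, 5]].
Insert 1: 1 bumps 2 from row 1; 2 starts row 2. P = [[1, 5], [2]].
Insert 3: 3 bumps 5 from row 1; 5 appends to row 2. P = [[1, 3], [2, 5]].
Insert 4: appended to row 1. P = [[1, 3, 4], [2, 5]].

So P = [[1, 3, 4], [2, 5]].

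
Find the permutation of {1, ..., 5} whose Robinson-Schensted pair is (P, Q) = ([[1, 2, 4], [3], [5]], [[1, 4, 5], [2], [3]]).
Reverse the RSK construction: for i from n down to 1, find the cell of Q containing i, remove the entry at that cell from P, and reverse-bump it up through P; the value ejected from row 1 is w(i).

Step i=5: Q has 5 at row 1, column 3; remove that cell from P, ejecting 4. So w(5) = 4. P is now [[1, 2], [3], [5]].
Step i=4: Q has 4 at row 1, column 2; remove that cell from P, ejecting 2. So w(4) = 2. P is now [[1], [3], [5]].
Step i=3: Q has 3 at row 3, column 1; remove 5 from row 3 of P and reverse-bump: 5 enters row 2 and ejects 3; 3 enters row 1 and ejects 1. So w(3) = 1. P is now [[3], [5]].
Step i=2: Q has 2 at row 2, column 1; remove 5 from row 2 of P and reverse-bump: 5 enters row 1 and ejects 3. So w(2) = 3. P is now [[5]].
Step i=1: Q has 1 at row 1, column 1; remove that cell from P, ejecting 5. So w(1) = 5. P is now [].

So w = 5 3 1 2 4.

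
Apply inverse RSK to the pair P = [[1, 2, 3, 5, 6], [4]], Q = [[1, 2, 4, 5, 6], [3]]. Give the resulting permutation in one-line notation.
Reverse the RSK construction: for i from n down to 1, find the cell of Q containing i, remove the entry at that cell from P, and reverse-bump it up through P; the value ejected from row 1 is w(i).

Step i=6: Q has 6 at row 1, column 5; remove that cell from P, ejecting 6. So w(6) = 6. P is now [[1, 2, 3, 5], [4]].
Step i=5: Q has 5 at row 1, column 4; remove that cell from P, ejecting 5. So w(5) = 5. P is now [[1, 2, 3], [4]].
Step i=4: Q has 4 at row 1, column 3; remove that cell from P, ejecting 3. So w(4) = 3. P is now [[1, 2], [4]].
Step i=3: Q has 3 at row 2, column 1; remove 4 from row 2 of P and reverse-bump: 4 enters row 1 and ejects 2. So w(3) = 2. P is now [[1, 4]].
Step i=2: Q has 2 at row 1, column 2; remove that cell from P, ejecting 4. So w(2) = 4. P is now [[1]].
Step i=1: Q has 1 at row 1, column 1; remove that cell from P, ejecting 1. So w(1) = 1. P is now [].

So w = 1 4 2 3 5 6.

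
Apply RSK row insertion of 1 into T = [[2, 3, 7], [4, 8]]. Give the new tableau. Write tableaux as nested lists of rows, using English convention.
[[1, 3, 7], [2, 8], [4]]

In row 1, 1 replaces 2 (the leftmost entry greater than 1); 2 is bumped to row 2. In row 2, 2 replaces 4 (the leftmost entry greater than 2); 4 is bumped to row 3. 4 starts a new row 3. The new tableau is [[1, 3, 7], [2, 8], [4]].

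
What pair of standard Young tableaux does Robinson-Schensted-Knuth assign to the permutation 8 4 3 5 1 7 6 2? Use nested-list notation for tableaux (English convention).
Insert each entry of the permutation into P by Schensted row insertion, recording in Q the position of each new cell.

Insert 8: appended to row 1. P = [[8]], Q = [[1]].
Insert 4: 4 bumps 8 from row 1; 8 starts row 2. P = [[4], [8]], Q = [[1], [2]].
Insert 3: 3 bumps 4 from row 1; 4 bumps 8 from row 2; 8 starts row 3. P = [[3], [4], [8]], Q = [[1], [2], [3]].
Insert 5: appended to row 1. P = [[3, 5], [4], [8]], Q = [[1, 4], [2], [3]].
Insert 1: 1 bumps 3 from row 1; 3 bumps 4 from row 2; 4 bumps 8 from row 3; 8 starts row 4. P = [[1, 5], [3], [4], [8]], Q = [[1, 4], [2], [3], [5]].
Insert 7: appended to row 1. P = [[1, 5, 7], [3], [4], [8]], Q = [[1, 4, 6], [2], [3], [5]].
Insert 6: 6 bumps 7 from row 1; 7 appends to row 2. P = [[1, 5, 6], [3, 7], [4], [8]], Q = [[1, 4, 6], [2, 7], [3], [5]].
Insert 2: 2 bumps 5 from row 1; 5 bumps 7 from row 2; 7 appends to row 3. P = [[1, 2, 6], [3, 5], [4, 7], [8]], Q = [[1, 4, 6], [2, 7], [3, 8], [5]].

So P = [[1, 2, 6], [3, 5], [4, 7], [8]], Q = [[1, 4, 6], [2, 7], [3, 8], [5]].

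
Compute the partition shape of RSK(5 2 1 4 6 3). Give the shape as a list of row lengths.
[3, 2, 1]

Row-insert each entry into an empty tableau.

After inserting 5: P = [[5]].
After inserting 2: P = [[2], [5]].
After inserting 1: P = [[1], [2], [5]].
After inserting 4: P = [[1, 4], [2], [5]].
After inserting 6: P = [[1, 4, 6], [2], [5]].
After inserting 3: P = [[1, 3, 6], [2, 4], [5]].

The final insertion tableau P = [[1, 3, 6], [2, 4], [5]] has shape [3, 2, 1].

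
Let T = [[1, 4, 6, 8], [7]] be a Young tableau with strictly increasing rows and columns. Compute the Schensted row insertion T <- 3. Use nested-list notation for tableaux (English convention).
In row 1, 3 replaces 4 (the leftmost entry greater than 3); 4 is bumped to row 2. In row 2, 4 replaces 7 (the leftmost entry greater than 4); 7 is bumped to row 3. 7 starts a new row 3. The new tableau is [[1, 3, 6, 8], [4], [7]].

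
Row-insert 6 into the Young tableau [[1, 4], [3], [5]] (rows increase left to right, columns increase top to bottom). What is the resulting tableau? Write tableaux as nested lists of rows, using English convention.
6 is larger than every entry of row 1, so it is appended to row 1. The new tableau is [[1, 4, 6], [3], [5]].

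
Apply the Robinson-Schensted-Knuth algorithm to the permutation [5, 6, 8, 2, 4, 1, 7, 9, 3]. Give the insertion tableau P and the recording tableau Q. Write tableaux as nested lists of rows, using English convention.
P = [[1, 3, 7, 9], [2, 4, 8], [5, 6]], Q = [[1, 2, 3, 8], [4, 5, 7], [6, 9]]

Insert each entry of the permutation into P by Schensted row insertion, recording in Q the position of each new cell.

After inserting 5: P = [[5]].
After inserting 6: P = [[5, 6]].
After inserting 8: P = [[5, 6, 8]].
After inserting 2: P = [[2, 6, 8], [5]].
After inserting 4: P = [[2, 4, 8], [5, 6]].
After inserting 1: P = [[1, 4, 8], [2, 6], [5]].
After inserting 7: P = [[1, 4, 7], [2, 6, 8], [5]].
After inserting 9: P = [[1, 4, 7, 9], [2, 6, 8], [5]].
After inserting 3: P = [[1, 3, 7, 9], [2, 4, 8], [5, 6]].

So P = [[1, 3, 7, 9], [2, 4, 8], [5, 6]], Q = [[1, 2, 3, 8], [4, 5, 7], [6, 9]].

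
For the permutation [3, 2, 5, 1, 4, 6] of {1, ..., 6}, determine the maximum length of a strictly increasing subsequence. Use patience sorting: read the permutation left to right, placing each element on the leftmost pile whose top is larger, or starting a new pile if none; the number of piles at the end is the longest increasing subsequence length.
3: new pile. tops = [3]
2: onto pile 1 (replacing 3). tops = [2]
5: new pile. tops = [2, 5]
1: onto pile 1 (replacing 2). tops = [1, 5]
4: onto pile 2 (replacing 5). tops = [1, 4]
6: new pile. tops = [1, 4, 6]

3 piles, so the longest increasing subsequence has length 3.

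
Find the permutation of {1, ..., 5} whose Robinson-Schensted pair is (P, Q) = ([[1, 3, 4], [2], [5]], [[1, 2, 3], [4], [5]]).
2 3 5 4 1

Reverse the RSK construction: for i from n down to 1, find the cell of Q containing i, remove the entry at that cell from P, and reverse-bump it up through P; the value ejected from row 1 is w(i).

Step i=5: Q has 5 at row 3, column 1; remove 5 from row 3 of P and reverse-bump: 5 enters row 2 and ejects 2; 2 enters row 1 and ejects 1. So w(5) = 1. P is now [[2, 3, 4], [5]].
Step i=4: Q has 4 at row 2, column 1; remove 5 from row 2 of P and reverse-bump: 5 enters row 1 and ejects 4. So w(4) = 4. P is now [[2, 3, 5]].
Step i=3: Q has 3 at row 1, column 3; remove that cell from P, ejecting 5. So w(3) = 5. P is now [[2, 3]].
Step i=2: Q has 2 at row 1, column 2; remove that cell from P, ejecting 3. So w(2) = 3. P is now [[2]].
Step i=1: Q has 1 at row 1, column 1; remove that cell from P, ejecting 2. So w(1) = 2. P is now [].

So w = 2 3 5 4 1.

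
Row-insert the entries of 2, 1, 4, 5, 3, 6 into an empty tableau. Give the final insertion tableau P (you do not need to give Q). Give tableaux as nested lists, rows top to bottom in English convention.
Insert 2: appended to row 1. P = [[2]].
Insert 1: 1 bumps 2 from row 1; 2 starts row 2. P = [[1], [2]].
Insert 4: appended to row 1. P = [[1, 4], [2]].
Insert 5: appended to row 1. P = [[1, 4, 5], [2]].
Insert 3: 3 bumps 4 from row 1; 4 appends to row 2. P = [[1, 3, 5], [2, 4]].
Insert 6: appended to row 1. P = [[1, 3, 5, 6], [2, 4]].

So P = [[1, 3, 5, 6], [2, 4]].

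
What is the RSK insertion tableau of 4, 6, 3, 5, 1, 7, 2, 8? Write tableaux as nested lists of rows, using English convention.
P = [[1, 2, 7, 8], [3, 5], [4, 6]]

Insert 4: appended to row 1. P = [[4]].
Insert 6: appended to row 1. P = [[4, 6]].
Insert 3: 3 bumps 4 from row 1; 4 starts row 2. P = [[3, 6], [4]].
Insert 5: 5 bumps 6 from row 1; 6 appends to row 2. P = [[3, 5], [4, 6]].
Insert 1: 1 bumps 3 from row 1; 3 bumps 4 from row 2; 4 starts row 3. P = [[1, 5], [3, 6], [4]].
Insert 7: appended to row 1. P = [[1, 5, 7], [3, 6], [4]].
Insert 2: 2 bumps 5 from row 1; 5 bumps 6 from row 2; 6 appends to row 3. P = [[1, 2, 7], [3, 5], [4, 6]].
Insert 8: appended to row 1. P = [[1, 2, 7, 8], [3, 5], [4, 6]].

So P = [[1, 2, 7, 8], [3, 5], [4, 6]].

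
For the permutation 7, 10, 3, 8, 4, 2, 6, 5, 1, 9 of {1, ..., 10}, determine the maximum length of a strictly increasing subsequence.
4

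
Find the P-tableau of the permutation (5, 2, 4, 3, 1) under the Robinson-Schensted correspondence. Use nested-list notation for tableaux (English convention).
P = [[1, 3], [2], [4], [5]]

Insert 5: appended to row 1. P = [[5]].
Insert 2: 2 bumps 5 from row 1; 5 starts row 2. P = [[2], [5]].
Insert 4: appended to row 1. P = [[2, 4], [5]].
Insert 3: 3 bumps 4 from row 1; 4 bumps 5 from row 2; 5 starts row 3. P = [[2, 3], [4], [5]].
Insert 1: 1 bumps 2 from row 1; 2 bumps 4 from row 2; 4 bumps 5 from row 3; 5 starts row 4. P = [[1, 3], [2], [4], [5]].

So P = [[1, 3], [2], [4], [5]].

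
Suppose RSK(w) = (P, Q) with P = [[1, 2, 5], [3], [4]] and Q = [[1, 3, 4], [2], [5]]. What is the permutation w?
4 1 3 5 2

Reverse the RSK construction: for i from n down to 1, find the cell of Q containing i, remove the entry at that cell from P, and reverse-bump it up through P; the value ejected from row 1 is w(i).

Step i=5: Q has 5 at row 3, column 1; remove 4 from row 3 of P and reverse-bump: 4 enters row 2 and ejects 3; 3 enters row 1 and ejects 2. So w(5) = 2. P is now [[1, 3, 5], [4]].
Step i=4: Q has 4 at row 1, column 3; remove that cell from P, ejecting 5. So w(4) = 5. P is now [[1, 3], [4]].
Step i=3: Q has 3 at row 1, column 2; remove that cell from P, ejecting 3. So w(3) = 3. P is now [[1], [4]].
Step i=2: Q has 2 at row 2, column 1; remove 4 from row 2 of P and reverse-bump: 4 enters row 1 and ejects 1. So w(2) = 1. P is now [[4]].
Step i=1: Q has 1 at row 1, column 1; remove that cell from P, ejecting 4. So w(1) = 4. P is now [].

So w = 4 1 3 5 2.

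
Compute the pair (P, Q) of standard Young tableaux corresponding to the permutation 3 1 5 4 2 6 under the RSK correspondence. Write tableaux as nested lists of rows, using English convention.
Insert each entry of the permutation into P by Schensted row insertion, recording in Q the position of each new cell.

Insert 3: appended to row 1. P = [[3]].
Insert 1: 1 bumps 3 from row 1; 3 starts row 2. P = [[1], [3]].
Insert 5: appended to row 1. P = [[1, 5], [3]].
Insert 4: 4 bumps 5 from row 1; 5 appends to row 2. P = [[1, 4], [3, 5]].
Insert 2: 2 bumps 4 from row 1; 4 bumps 5 from row 2; 5 starts row 3. P = [[1, 2], [3, 4], [5]].
Insert 6: appended to row 1. P = [[1, 2, 6], [3, 4], [5]].

So P = [[1, 2, 6], [3, 4], [5]], Q = [[1, 3, 6], [2, 4], [5]].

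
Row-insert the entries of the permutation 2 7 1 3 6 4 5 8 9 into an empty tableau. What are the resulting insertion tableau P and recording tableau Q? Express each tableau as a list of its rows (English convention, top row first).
P = [[1, 3, 4, 5, 8, 9], [2, 6], [7]], Q = [[1, 2, 5, 7, 8, 9], [3, 4], [6]]

Insert each entry of the permutation into P by Schensted row insertion, recording in Q the position of each new cell.

Insert 2: appended to row 1. P = [[2]].
Insert 7: appended to row 1. P = [[2, 7]].
Insert 1: 1 bumps 2 from row 1; 2 starts row 2. P = [[1, 7], [2]].
Insert 3: 3 bumps 7 from row 1; 7 appends to row 2. P = [[1, 3], [2, 7]].
Insert 6: appended to row 1. P = [[1, 3, 6], [2, 7]].
Insert 4: 4 bumps 6 from row 1; 6 bumps 7 from row 2; 7 starts row 3. P = [[1, 3, 4], [2, 6], [7]].
Insert 5: appended to row 1. P = [[1, 3, 4, 5], [2, 6], [7]].
Insert 8: appended to row 1. P = [[1, 3, 4, 5, 8], [2, 6], [7]].
Insert 9: appended to row 1. P = [[1, 3, 4, 5, 8, 9], [2, 6], [7]].

So P = [[1, 3, 4, 5, 8, 9], [2, 6], [7]], Q = [[1, 2, 5, 7, 8, 9], [3, 4], [6]].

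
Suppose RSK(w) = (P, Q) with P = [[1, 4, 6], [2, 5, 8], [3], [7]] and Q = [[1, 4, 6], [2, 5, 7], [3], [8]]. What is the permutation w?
7 3 2 5 4 8 6 1

Reverse the RSK construction: for i from n down to 1, find the cell of Q containing i, remove the entry at that cell from P, and reverse-bump it up through P; the value ejected from row 1 is w(i).

Step i=8: Q has 8 at row 4, column 1; remove 7 from row 4 of P and reverse-bump: 7 enters row 3 and ejects 3; 3 enters row 2 and ejects 2; 2 enters row 1 and ejects 1. So w(8) = 1. P is now [[2, 4, 6], [3, 5, 8], [7]].
Step i=7: Q has 7 at row 2, column 3; remove 8 from row 2 of P and reverse-bump: 8 enters row 1 and ejects 6. So w(7) = 6. P is now [[2, 4, 8], [3, 5], [7]].
Step i=6: Q has 6 at row 1, column 3; remove that cell from P, ejecting 8. So w(6) = 8. P is now [[2, 4], [3, 5], [7]].
Step i=5: Q has 5 at row 2, column 2; remove 5 from row 2 of P and reverse-bump: 5 enters row 1 and ejects 4. So w(5) = 4. P is now [[2, 5], [3], [7]].
Step i=4: Q has 4 at row 1, column 2; remove that cell from P, ejecting 5. So w(4) = 5. P is now [[2], [3], [7]].
Step i=3: Q has 3 at row 3, column 1; remove 7 from row 3 of P and reverse-bump: 7 enters row 2 and ejects 3; 3 enters row 1 and ejects 2. So w(3) = 2. P is now [[3], [7]].
Step i=2: Q has 2 at row 2, column 1; remove 7 from row 2 of P and reverse-bump: 7 enters row 1 and ejects 3. So w(2) = 3. P is now [[7]].
Step i=1: Q has 1 at row 1, column 1; remove that cell from P, ejecting 7. So w(1) = 7. P is now [].

So w = 7 3 2 5 4 8 6 1.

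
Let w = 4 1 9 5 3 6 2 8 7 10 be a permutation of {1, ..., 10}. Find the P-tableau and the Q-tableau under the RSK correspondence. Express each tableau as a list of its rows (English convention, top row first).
Insert each entry of the permutation into P by Schensted row insertion, recording in Q the position of each new cell.

Insert 4: appended to row 1. P = [[4]].
Insert 1: 1 bumps 4 from row 1; 4 starts row 2. P = [[1], [4]].
Insert 9: appended to row 1. P = [[1, 9], [4]].
Insert 5: 5 bumps 9 from row 1; 9 appends to row 2. P = [[1, 5], [4, 9]].
Insert 3: 3 bumps 5 from row 1; 5 bumps 9 from row 2; 9 starts row 3. P = [[1, 3], [4, 5], [9]].
Insert 6: appended to row 1. P = [[1, 3, 6], [4, 5], [9]].
Insert 2: 2 bumps 3 from row 1; 3 bumps 4 from row 2; 4 bumps 9 from row 3; 9 starts row 4. P = [[1, 2, 6], [3, 5], [4], [9]].
Insert 8: appended to row 1. P = [[1, 2, 6, 8], [3, 5], [4], [9]].
Insert 7: 7 bumps 8 from row 1; 8 appends to row 2. P = [[1, 2, 6, 7], [3, 5, 8], [4], [9]].
Insert 10: appended to row 1. P = [[1, 2, 6, 7, 10], [3, 5, 8], [4], [9]].

So P = [[1, 2, 6, 7, 10], [3, 5, 8], [4], [9]], Q = [[1, 3, 6, 8, 10], [2, 4, 9], [5], [7]].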